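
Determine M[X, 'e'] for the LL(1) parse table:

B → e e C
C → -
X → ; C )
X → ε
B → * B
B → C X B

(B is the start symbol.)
To find M[X, 'e'], we find productions for X where 'e' is in the predict set (PREDICT(N → α) = (FIRST(α) \ {ε}) ∪ (FOLLOW(N) if α ⇒* ε)).

Relevant sets:
  FOLLOW(X) = { '*', '-', 'e' }

X → ; C ): PREDICT = { ';' }
X → ε: PREDICT = { '*', '-', 'e' }
  'e' is in predict set, so this production goes in M[X, 'e']

M[X, 'e'] = X → ε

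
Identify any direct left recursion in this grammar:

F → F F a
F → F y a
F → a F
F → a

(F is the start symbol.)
F → F F a: LEFT RECURSIVE (starts with F)
F → F y a: LEFT RECURSIVE (starts with F)
F → a F: starts with a
F → a: starts with a

The grammar has direct left recursion on: F.

Answer: Yes, F is left-recursive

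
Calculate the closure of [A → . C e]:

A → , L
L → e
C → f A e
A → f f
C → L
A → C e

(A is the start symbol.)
To compute CLOSURE, for each item [A → α.Bβ] where B is a non-terminal, add [B → .γ] for all productions B → γ; repeat for the newly added items until nothing changes.

Start with: [A → . C e]
  [A → . C e] has the dot before C: add [C → . f A e], [C → . L]
  [C → . L] has the dot before L: add [L → . e]
No further items can be added.

CLOSURE = { [A → . C e], [C → . L], [C → . f A e], [L → . e] }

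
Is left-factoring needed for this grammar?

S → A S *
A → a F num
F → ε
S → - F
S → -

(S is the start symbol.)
Yes, S has productions with common prefix '-'

Left-factoring is needed when two productions for the same non-terminal
share a common prefix on the right-hand side.

Productions for S:
  S → A S *
  S → - F
  S → -

Found common prefix '-' in productions for S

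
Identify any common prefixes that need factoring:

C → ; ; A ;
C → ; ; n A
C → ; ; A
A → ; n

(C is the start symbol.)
Left-factoring is needed when two productions for the same non-terminal
share a common prefix on the right-hand side.

Productions for C:
  C → ; ; A ;
  C → ; ; n A
  C → ; ; A

Found common prefix '; ;' in productions for C

Answer: Yes, C has productions with common prefix '; ;'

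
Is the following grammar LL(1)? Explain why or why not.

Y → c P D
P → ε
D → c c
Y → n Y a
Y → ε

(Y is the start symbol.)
Yes, the grammar is LL(1).

Relevant sets:
  FOLLOW(Y) = { $, 'a' }

For Y:
  PREDICT(Y → c P D) = { 'c' }
  PREDICT(Y → n Y a) = { 'n' }
  PREDICT(Y → ε) = { $, 'a' }
P, D have a single production, so nothing to check there.

All predict sets are disjoint. The grammar IS LL(1).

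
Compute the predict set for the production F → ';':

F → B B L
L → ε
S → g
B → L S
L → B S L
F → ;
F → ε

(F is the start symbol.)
PREDICT(F → ';') = (FIRST(RHS) \ {ε}) ∪ (FOLLOW(F) if ε ∈ FIRST(RHS), i.e. RHS ⇒* ε)
FIRST(';') = { ';' }
ε ∉ FIRST(';'), so FOLLOW(F) is not added.
PREDICT(F → ';') = { ';' }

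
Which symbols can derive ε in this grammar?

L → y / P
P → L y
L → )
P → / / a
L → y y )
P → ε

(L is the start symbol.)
A non-terminal is nullable if it can derive ε (the empty string): either it has an ε-production, or it has a production whose right-hand side consists entirely of nullable non-terminals.

ε-productions: P → ε
So P is immediately nullable.
No further non-terminal can be added: every production for the remaining non-terminals contains a terminal or a non-nullable non-terminal.
Nullable = { 'P' }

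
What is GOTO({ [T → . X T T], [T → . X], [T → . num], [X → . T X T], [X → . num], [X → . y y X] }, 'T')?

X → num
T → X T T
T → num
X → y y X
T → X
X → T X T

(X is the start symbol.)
GOTO(I, 'T') = CLOSURE({ [A → αX.β] : [A → α.Xβ] ∈ I, X = 'T' })

Items with dot before 'T', with the dot advanced:
  [X → . T X T] → [X → T . X T]
Closure of the advanced items:
  [X → T . X T] has the dot before X: add [X → . num], [X → . y y X], [X → . T X T]
  [X → . T X T] has the dot before T: add [T → . X T T], [T → . num], [T → . X]

GOTO = { [T → . X T T], [T → . X], [T → . num], [X → . T X T], [X → . num], [X → . y y X], [X → T . X T] }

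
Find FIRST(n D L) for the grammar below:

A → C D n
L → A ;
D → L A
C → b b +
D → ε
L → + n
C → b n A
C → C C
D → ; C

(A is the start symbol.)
To compute FIRST(n D L), process the symbols left to right:
Symbol n is a terminal. Add 'n' and stop.
FIRST(n D L) = { 'n' }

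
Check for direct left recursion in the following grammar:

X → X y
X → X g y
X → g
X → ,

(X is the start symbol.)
Yes, X is left-recursive

Direct left recursion occurs when N → N α for some non-terminal N (the right-hand side begins with the left-hand side itself).

X → X y: LEFT RECURSIVE (starts with X)
X → X g y: LEFT RECURSIVE (starts with X)
X → g: starts with g
X → ,: starts with ','

The grammar has direct left recursion on: X.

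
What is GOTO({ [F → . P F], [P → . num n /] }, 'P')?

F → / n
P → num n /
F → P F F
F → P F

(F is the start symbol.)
{ [F → . / n], [F → . P F F], [F → . P F], [F → P . F], [P → . num n /] }

GOTO(I, 'P') = CLOSURE({ [A → αX.β] : [A → α.Xβ] ∈ I, X = 'P' })

Items with dot before 'P', with the dot advanced:
  [F → . P F] → [F → P . F]
Closure of the advanced items:
  [F → P . F] has the dot before F: add [F → . / n], [F → . P F F], [F → . P F]
  [F → . P F F] has the dot before P: add [P → . num n /]

GOTO = { [F → . / n], [F → . P F F], [F → . P F], [F → P . F], [P → . num n /] }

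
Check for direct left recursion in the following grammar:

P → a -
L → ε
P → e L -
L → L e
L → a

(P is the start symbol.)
Direct left recursion occurs when N → N α for some non-terminal N (the right-hand side begins with the left-hand side itself).

P → a -: starts with a
L → ε: starts with ε
P → e L -: starts with e
L → L e: LEFT RECURSIVE (starts with L)
L → a: starts with a

The grammar has direct left recursion on: L.

Answer: Yes, L is left-recursive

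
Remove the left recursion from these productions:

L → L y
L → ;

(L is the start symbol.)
L is directly left-recursive. The standard transformation for
  A → A α₁ | ... | A α_m | β₁ | ... | β_n
is
  A  → β₁ A' | ... | β_n A'
  A' → α₁ A' | ... | α_m A' | ε

L → ; becomes L → ; L'
L → L y becomes L' → y L'
Add L' → ε

Resulting grammar:
L → ; L'
L' → y L'
L' → ε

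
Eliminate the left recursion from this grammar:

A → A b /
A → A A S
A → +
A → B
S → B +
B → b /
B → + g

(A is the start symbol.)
A → + A'
A → B A'
A' → b / A'
A' → A S A'
A' → ε
S → B +
B → b /
B → + g

A is directly left-recursive. The standard transformation for
  A → A α₁ | ... | A α_m | β₁ | ... | β_n
is
  A  → β₁ A' | ... | β_n A'
  A' → α₁ A' | ... | α_m A' | ε

A → + becomes A → + A'
A → B becomes A → B A'
A → A b / becomes A' → b / A'
A → A A S becomes A' → A S A'
Add A' → ε

Productions for other non-terminals are unchanged:
  S → B +
  B → b /
  B → + g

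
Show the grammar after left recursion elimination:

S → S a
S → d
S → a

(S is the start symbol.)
S is directly left-recursive. The standard transformation for
  A → A α₁ | ... | A α_m | β₁ | ... | β_n
is
  A  → β₁ A' | ... | β_n A'
  A' → α₁ A' | ... | α_m A' | ε

S → d becomes S → d S'
S → a becomes S → a S'
S → S a becomes S' → a S'
Add S' → ε

Resulting grammar:
S → d S'
S → a S'
S' → a S'
S' → ε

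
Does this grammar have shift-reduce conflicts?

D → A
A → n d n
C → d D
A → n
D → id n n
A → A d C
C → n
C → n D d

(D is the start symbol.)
A shift-reduce conflict occurs when an LR(0) state has both:
  - a complete (reduce) item [A → α .] (dot at the end), and
  - a shift item [B → β . c γ] (dot before a terminal).

Augment with D' → D and build the canonical LR(0) collection (I0 = CLOSURE({[D' → . D]}), then GOTO on every symbol after a dot until no new states appear). It has 16 states:
  I0: { [A → . A d C], [A → . n d n], [A → . n], [D → . A], [D → . id n n], [D' → . D] }  — shift
  I1: { [A → A . d C], [D → A .] }  — shift, reduce
  I2: { [D' → D .] }  — accept
  I3: { [D → id . n n] }  — shift
  I4: { [A → n . d n], [A → n .] }  — shift, reduce
  I5: { [A → n d . n] }  — shift
  I6: { [A → n d n .] }  — reduce
  I7: { [D → id n . n] }  — shift
  I8: { [D → id n n .] }  — reduce
  I9: { [A → A d . C], [C → . d D], [C → . n D d], [C → . n] }  — shift
  I10: { [A → A d C .] }  — reduce
  I11: { [A → . A d C], [A → . n d n], [A → . n], [C → d . D], [D → . A], [D → . id n n] }  — shift
  I12: { [A → . A d C], [A → . n d n], [A → . n], [C → n . D d], [C → n .], [D → . A], [D → . id n n] }  — shift, reduce
  I13: { [C → n D . d] }  — shift
  I14: { [C → n D d .] }  — reduce
  I15: { [C → d D .] }  — reduce

I1 contains reduce item [D → A .] and shift item [A → A . d C] — shift-reduce conflict.
I4 contains reduce item [A → n .] and shift item [A → n . d n] — shift-reduce conflict.
I12 contains reduce item [C → n .] and shift items [A → . n], [A → . n d n], [D → . id n n] — shift-reduce conflict.

Answer: Yes — I1: [D → A .] vs [A → A . d C]; I4: [A → n .] vs [A → n . d n]; I12: [C → n .] vs [A → . n]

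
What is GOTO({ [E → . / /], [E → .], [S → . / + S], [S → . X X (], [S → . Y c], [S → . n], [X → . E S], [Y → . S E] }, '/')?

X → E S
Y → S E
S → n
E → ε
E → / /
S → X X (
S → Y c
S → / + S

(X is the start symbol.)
GOTO(I, '/') = CLOSURE({ [A → αX.β] : [A → α.Xβ] ∈ I, X = '/' })

Items with dot before '/', with the dot advanced:
  [E → . / /] → [E → / . /]
  [S → . / + S] → [S → / . + S]
Closure adds nothing (no advanced item has the dot before a non-terminal).

GOTO = { [E → / . /], [S → / . + S] }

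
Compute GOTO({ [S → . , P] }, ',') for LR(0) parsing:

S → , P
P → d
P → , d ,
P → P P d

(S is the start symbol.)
GOTO(I, ',') = CLOSURE({ [A → αX.β] : [A → α.Xβ] ∈ I, X = ',' })

Items with dot before ',', with the dot advanced:
  [S → . , P] → [S → , . P]
Closure of the advanced items:
  [S → , . P] has the dot before P: add [P → . d], [P → . , d ,], [P → . P P d]

GOTO = { [P → . , d ,], [P → . P P d], [P → . d], [S → , . P] }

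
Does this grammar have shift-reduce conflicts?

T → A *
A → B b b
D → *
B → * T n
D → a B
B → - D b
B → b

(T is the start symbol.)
No shift-reduce conflicts

Augment with T' → T and build the canonical LR(0) collection (I0 = CLOSURE({[T' → . T]}), then GOTO on every symbol after a dot until no new states appear). It has 17 states:
  I0: { [A → . B b b], [B → . * T n], [B → . - D b], [B → . b], [T → . A *], [T' → . T] }  — shift
  I1: { [A → . B b b], [B → * . T n], [B → . * T n], [B → . - D b], [B → . b], [T → . A *] }  — shift
  I2: { [B → - . D b], [D → . *], [D → . a B] }  — shift
  I3: { [T → A . *] }  — shift
  I4: { [A → B . b b] }  — shift
  I5: { [T' → T .] }  — accept
  I6: { [B → b .] }  — reduce
  I7: { [A → B b . b] }  — shift
  I8: { [A → B b b .] }  — reduce
  I9: { [T → A * .] }  — reduce
  I10: { [D → * .] }  — reduce
  I11: { [B → - D . b] }  — shift
  I12: { [B → . * T n], [B → . - D b], [B → . b], [D → a . B] }  — shift
  I13: { [D → a B .] }  — reduce
  I14: { [B → - D b .] }  — reduce
  I15: { [B → * T . n] }  — shift
  I16: { [B → * T n .] }  — reduce

No state contains both a complete item and a shift item.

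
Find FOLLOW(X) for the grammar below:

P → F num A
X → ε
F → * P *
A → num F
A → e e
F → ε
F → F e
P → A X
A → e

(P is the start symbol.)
In P → A X: X is at the end, add FOLLOW(P)

The FOLLOW sets referred to above (computed the same way, to a fixed point):
  FOLLOW(P) = { $, '*' }

Taking the union: FOLLOW(X) = { $, '*' }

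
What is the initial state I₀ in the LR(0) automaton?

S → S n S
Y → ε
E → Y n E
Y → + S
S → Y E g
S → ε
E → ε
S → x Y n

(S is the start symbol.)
{ [S → . S n S], [S → . Y E g], [S → . x Y n], [S → .], [S' → . S], [Y → . + S], [Y → .] }

First, augment the grammar with S' → S
I₀ = CLOSURE({ [S' → . S] }):
  [S' → . S] has the dot before S: add [S → . S n S], [S → . Y E g], [S → .], [S → . x Y n]
  [S → . Y E g] has the dot before Y: add [Y → .], [Y → . + S]
No further items can be added.

I₀ = { [S → . S n S], [S → . Y E g], [S → . x Y n], [S → .], [S' → . S], [Y → . + S], [Y → .] }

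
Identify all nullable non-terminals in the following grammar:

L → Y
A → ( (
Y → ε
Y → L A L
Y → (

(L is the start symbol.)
A non-terminal is nullable if it can derive ε (the empty string): either it has an ε-production, or it has a production whose right-hand side consists entirely of nullable non-terminals.

ε-productions: Y → ε
So Y is immediately nullable.
L → Y: every symbol on the right is nullable, so L is nullable too.
No further non-terminal can be added: every production for the remaining non-terminals contains a terminal or a non-nullable non-terminal.
Nullable = { 'L', 'Y' }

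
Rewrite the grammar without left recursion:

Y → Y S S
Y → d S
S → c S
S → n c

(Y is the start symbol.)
Y is directly left-recursive. The standard transformation for
  A → A α₁ | ... | A α_m | β₁ | ... | β_n
is
  A  → β₁ A' | ... | β_n A'
  A' → α₁ A' | ... | α_m A' | ε

Y → d S becomes Y → d S Y'
Y → Y S S becomes Y' → S S Y'
Add Y' → ε

Productions for other non-terminals are unchanged:
  S → c S
  S → n c

Resulting grammar:
Y → d S Y'
Y' → S S Y'
Y' → ε
S → c S
S → n c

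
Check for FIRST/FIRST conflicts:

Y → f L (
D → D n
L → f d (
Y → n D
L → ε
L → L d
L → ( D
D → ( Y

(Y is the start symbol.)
Yes. D → D n / D → '(' Y on { '(' }; L → f d '(' / L → L d on { 'f' }; L → L d / L → '(' D on { '(' }

A FIRST/FIRST conflict occurs when two productions N → α and N → β for the same non-terminal have FIRST(α) ∩ FIRST(β) ≠ ∅ (with ε ∈ FIRST of a nullable right-hand side, so two nullable alternatives also conflict).

FIRST sets of the non-terminals at (or reachable through a nullable prefix from) the front of some alternative:
  FIRST(D) = { '(' }
  FIRST(L) = { '(', 'd', 'f', ε }

Productions for Y:
  Y → f L (: FIRST = { 'f' }
  Y → n D: FIRST = { 'n' }
Productions for D:
  D → D n: FIRST = { '(' }
  D → ( Y: FIRST = { '(' }
Productions for L:
  L → f d (: FIRST = { 'f' }
  L → ε: FIRST = { ε }
  L → L d: FIRST = { '(', 'd', 'f' }
  L → ( D: FIRST = { '(' }

Conflict for D: D → D n and D → ( Y
  Overlap: { '(' }
Conflict for L: L → f d ( and L → L d
  Overlap: { 'f' }
Conflict for L: L → L d and L → ( D
  Overlap: { '(' }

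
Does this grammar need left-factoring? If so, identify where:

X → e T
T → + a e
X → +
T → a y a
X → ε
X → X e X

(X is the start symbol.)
Left-factoring is needed when two productions for the same non-terminal
share a common prefix on the right-hand side.

Productions for X:
  X → e T
  X → +
  X → ε
  X → X e X
Productions for T:
  T → + a e
  T → a y a

No common prefixes found.

Answer: No, left-factoring is not needed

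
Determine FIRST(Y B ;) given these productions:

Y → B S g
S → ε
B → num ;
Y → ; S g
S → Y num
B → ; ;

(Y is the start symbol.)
FIRST sets of the non-terminals involved (from the grammar, by fixed-point iteration):
  FIRST(Y) = { ';', 'num' }

To compute FIRST(Y B ;), process the symbols left to right:
Symbol Y is a non-terminal. Add FIRST(Y) \ {ε} = { ';', 'num' }
Y is not nullable (ε ∉ FIRST(Y)), so stop here.
FIRST(Y B ;) = { ';', 'num' }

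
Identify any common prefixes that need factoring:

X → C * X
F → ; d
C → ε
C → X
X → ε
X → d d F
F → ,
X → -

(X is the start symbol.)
No, left-factoring is not needed

Left-factoring is needed when two productions for the same non-terminal
share a common prefix on the right-hand side.

Productions for X:
  X → C * X
  X → ε
  X → d d F
  X → -
Productions for F:
  F → ; d
  F → ,
Productions for C:
  C → ε
  C → X

No common prefixes found.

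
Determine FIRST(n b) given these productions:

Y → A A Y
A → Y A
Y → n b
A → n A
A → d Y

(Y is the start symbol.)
{ 'n' }

To compute FIRST(n b), process the symbols left to right:
Symbol n is a terminal. Add 'n' and stop.
FIRST(n b) = { 'n' }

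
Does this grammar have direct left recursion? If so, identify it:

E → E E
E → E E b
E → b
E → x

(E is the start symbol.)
Yes, E is left-recursive

E → E E: LEFT RECURSIVE (starts with E)
E → E E b: LEFT RECURSIVE (starts with E)
E → b: starts with b
E → x: starts with x

The grammar has direct left recursion on: E.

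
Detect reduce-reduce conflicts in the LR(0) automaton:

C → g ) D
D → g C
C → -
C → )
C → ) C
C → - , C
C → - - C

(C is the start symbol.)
Augment with C' → C and build the canonical LR(0) collection (I0 = CLOSURE({[C' → . C]}), then GOTO on every symbol after a dot until no new states appear). It has 14 states:
  I0: { [C → . ) C], [C → . )], [C → . - , C], [C → . - - C], [C → . -], [C → . g ) D], [C' → . C] }  — shift
  I1: { [C → ) . C], [C → ) .], [C → . ) C], [C → . )], [C → . - , C], [C → . - - C], [C → . -], [C → . g ) D] }  — shift, reduce
  I2: { [C → - . , C], [C → - . - C], [C → - .] }  — shift, reduce
  I3: { [C' → C .] }  — accept
  I4: { [C → g . ) D] }  — shift
  I5: { [C → g ) . D], [D → . g C] }  — shift
  I6: { [C → g ) D .] }  — reduce
  I7: { [C → . ) C], [C → . )], [C → . - , C], [C → . - - C], [C → . -], [C → . g ) D], [D → g . C] }  — shift
  I8: { [D → g C .] }  — reduce
  I9: { [C → - , . C], [C → . ) C], [C → . )], [C → . - , C], [C → . - - C], [C → . -], [C → . g ) D] }  — shift
  I10: { [C → - - . C], [C → . ) C], [C → . )], [C → . - , C], [C → . - - C], [C → . -], [C → . g ) D] }  — shift
  I11: { [C → - - C .] }  — reduce
  I12: { [C → - , C .] }  — reduce
  I13: { [C → ) C .] }  — reduce

No state contains more than one complete item.

Answer: No reduce-reduce conflicts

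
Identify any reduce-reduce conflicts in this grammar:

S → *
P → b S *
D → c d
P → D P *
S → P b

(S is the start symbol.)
A reduce-reduce conflict occurs when an LR(0) state has two complete items [A → α .] and [B → β .] — both call for a reduction, and with no lookahead the parser cannot choose between them.

Augment with S' → S and build the canonical LR(0) collection (I0 = CLOSURE({[S' → . S]}), then GOTO on every symbol after a dot until no new states appear). It has 13 states:
  I0: { [D → . c d], [P → . D P *], [P → . b S *], [S → . *], [S → . P b], [S' → . S] }  — shift
  I1: { [S → * .] }  — reduce
  I2: { [D → . c d], [P → . D P *], [P → . b S *], [P → D . P *] }  — shift
  I3: { [S → P . b] }  — shift
  I4: { [S' → S .] }  — accept
  I5: { [D → . c d], [P → . D P *], [P → . b S *], [P → b . S *], [S → . *], [S → . P b] }  — shift
  I6: { [D → c . d] }  — shift
  I7: { [D → c d .] }  — reduce
  I8: { [P → b S . *] }  — shift
  I9: { [P → b S * .] }  — reduce
  I10: { [S → P b .] }  — reduce
  I11: { [P → D P . *] }  — shift
  I12: { [P → D P * .] }  — reduce

No state contains more than one complete item.

Answer: No reduce-reduce conflicts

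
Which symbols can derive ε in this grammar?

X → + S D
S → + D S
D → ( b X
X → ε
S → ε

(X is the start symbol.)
{ 'S', 'X' }

ε-productions: X → ε, S → ε
So X, S are immediately nullable.
No further non-terminal can be added: every production for the remaining non-terminals contains a terminal or a non-nullable non-terminal.
Nullable = { 'S', 'X' }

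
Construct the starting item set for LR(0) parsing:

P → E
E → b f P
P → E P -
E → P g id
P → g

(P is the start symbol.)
First, augment the grammar with P' → P
I₀ = CLOSURE({ [P' → . P] }):
  [P' → . P] has the dot before P: add [P → . E], [P → . E P -], [P → . g]
  [P → . E] has the dot before E: add [E → . b f P], [E → . P g id]
No further items can be added.

I₀ = { [E → . P g id], [E → . b f P], [P → . E P -], [P → . E], [P → . g], [P' → . P] }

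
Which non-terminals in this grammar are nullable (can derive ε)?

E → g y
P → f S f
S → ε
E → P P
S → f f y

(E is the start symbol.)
{ 'S' }

A non-terminal is nullable if it can derive ε (the empty string): either it has an ε-production, or it has a production whose right-hand side consists entirely of nullable non-terminals.

ε-productions: S → ε
So S is immediately nullable.
No further non-terminal can be added: every production for the remaining non-terminals contains a terminal or a non-nullable non-terminal.
Nullable = { 'S' }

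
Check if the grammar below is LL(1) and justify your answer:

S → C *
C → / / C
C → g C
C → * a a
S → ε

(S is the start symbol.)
Yes, the grammar is LL(1).

A grammar is LL(1) if for each non-terminal N with multiple productions, the predict sets of those productions are pairwise disjoint, where PREDICT(N → α) = (FIRST(α) \ {ε}) ∪ (FOLLOW(N) if α ⇒* ε).

Relevant sets:
  FIRST(C) = { '*', '/', 'g' }
  FOLLOW(S) = { $ }

For S:
  PREDICT(S → C '*') = { '*', '/', 'g' }
  PREDICT(S → ε) = { $ }
For C:
  PREDICT(C → '/' '/' C) = { '/' }
  PREDICT(C → g C) = { 'g' }
  PREDICT(C → '*' a a) = { '*' }

All predict sets are disjoint. The grammar IS LL(1).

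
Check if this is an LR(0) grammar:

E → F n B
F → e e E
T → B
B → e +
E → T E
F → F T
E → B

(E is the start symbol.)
A grammar is LR(0) if no state in the canonical LR(0) collection has:
  - both a shift item (dot before a terminal) and a complete item (shift-reduce conflict), or
  - two or more complete items (reduce-reduce conflict; the accept item [E' → E .] counts as a complete item here).

Augment with E' → E and build the canonical LR(0) collection (I0 = CLOSURE({[E' → . E]}), then GOTO on every symbol after a dot until no new states appear). It has 15 states:
  I0: { [B → . e +], [E → . B], [E → . F n B], [E → . T E], [E' → . E], [F → . F T], [F → . e e E], [T → . B] }  — shift
  I1: { [E → B .], [T → B .] }  — 2 reduces
  I2: { [E' → E .] }  — accept
  I3: { [B → . e +], [E → F . n B], [F → F . T], [T → . B] }  — shift
  I4: { [B → . e +], [E → . B], [E → . F n B], [E → . T E], [E → T . E], [F → . F T], [F → . e e E], [T → . B] }  — shift
  I5: { [B → e . +], [F → e . e E] }  — shift
  I6: { [B → e + .] }  — reduce
  I7: { [B → . e +], [E → . B], [E → . F n B], [E → . T E], [F → . F T], [F → . e e E], [F → e e . E], [T → . B] }  — shift
  I8: { [F → e e E .] }  — reduce
  I9: { [E → T E .] }  — reduce
  I10: { [T → B .] }  — reduce
  I11: { [F → F T .] }  — reduce
  I12: { [B → e . +] }  — shift
  I13: { [B → . e +], [E → F n . B] }  — shift
  I14: { [E → F n B .] }  — reduce

Conflict in state I1:
  Reduce-reduce conflict: [E → B .] and [T → B .]
So the grammar is NOT LR(0).

Answer: No. Reduce-reduce conflict: [E → B .] and [T → B .]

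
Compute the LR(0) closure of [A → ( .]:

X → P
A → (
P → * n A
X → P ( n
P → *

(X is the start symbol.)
{ [A → ( .] }

To compute CLOSURE, for each item [A → α.Bβ] where B is a non-terminal, add [B → .γ] for all productions B → γ; repeat for the newly added items until nothing changes.

Start with: [A → ( .]
The dot is at the end, so nothing is added.

CLOSURE = { [A → ( .] }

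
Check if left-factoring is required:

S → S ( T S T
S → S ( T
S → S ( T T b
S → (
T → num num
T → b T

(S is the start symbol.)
Yes, S has productions with common prefix 'S ( T'

Left-factoring is needed when two productions for the same non-terminal
share a common prefix on the right-hand side.

Productions for S:
  S → S ( T S T
  S → S ( T
  S → S ( T T b
  S → (
Productions for T:
  T → num num
  T → b T

Found common prefix 'S ( T' in productions for S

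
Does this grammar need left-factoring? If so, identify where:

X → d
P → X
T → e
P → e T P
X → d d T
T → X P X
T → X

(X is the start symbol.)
Yes, X has productions with common prefix 'd'; T has productions with common prefix 'X'

Left-factoring is needed when two productions for the same non-terminal
share a common prefix on the right-hand side.

Productions for X:
  X → d
  X → d d T
Productions for P:
  P → X
  P → e T P
Productions for T:
  T → e
  T → X P X
  T → X

Found common prefix 'd' in productions for X
Found common prefix 'X' in productions for T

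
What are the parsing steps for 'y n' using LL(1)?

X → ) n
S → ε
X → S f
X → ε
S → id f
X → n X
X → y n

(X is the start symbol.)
LL(1) parsing maintains a stack (initially the start symbol over $) and the input. At each step: if the stack top is a terminal, match it against the current input token; if it is a non-terminal N, replace it with the RHS of M[N, lookahead] (the unique production whose predict set contains the lookahead).

Stack is shown with the top on the left.

Stack  Input  Action
--------------------
X $    y n $  output X → y n
y n $  y n $  match 'y'
n $    n $    match 'n'
$      $      accept

The string is accepted.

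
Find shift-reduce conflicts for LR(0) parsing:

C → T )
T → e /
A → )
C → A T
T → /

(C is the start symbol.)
No shift-reduce conflicts

A shift-reduce conflict occurs when an LR(0) state has both:
  - a complete (reduce) item [A → α .] (dot at the end), and
  - a shift item [B → β . c γ] (dot before a terminal).

Augment with C' → C and build the canonical LR(0) collection (I0 = CLOSURE({[C' → . C]}), then GOTO on every symbol after a dot until no new states appear). It has 10 states:
  I0: { [A → . )], [C → . A T], [C → . T )], [C' → . C], [T → . /], [T → . e /] }  — shift
  I1: { [A → ) .] }  — reduce
  I2: { [T → / .] }  — reduce
  I3: { [C → A . T], [T → . /], [T → . e /] }  — shift
  I4: { [C' → C .] }  — accept
  I5: { [C → T . )] }  — shift
  I6: { [T → e . /] }  — shift
  I7: { [T → e / .] }  — reduce
  I8: { [C → T ) .] }  — reduce
  I9: { [C → A T .] }  — reduce

No state contains both a complete item and a shift item.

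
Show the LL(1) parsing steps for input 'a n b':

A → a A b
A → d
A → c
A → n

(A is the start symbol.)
Stack is shown with the top on the left.

Stack    Input    Action
------------------------
A $      a n b $  output A → a A b
a A b $  a n b $  match 'a'
A b $    n b $    output A → n
n b $    n b $    match 'n'
b $      b $      match 'b'
$        $        accept

The string is accepted.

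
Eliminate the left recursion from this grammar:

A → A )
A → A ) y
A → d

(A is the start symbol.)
A → d A'
A' → ) A'
A' → ) y A'
A' → ε

A is directly left-recursive. The standard transformation for
  A → A α₁ | ... | A α_m | β₁ | ... | β_n
is
  A  → β₁ A' | ... | β_n A'
  A' → α₁ A' | ... | α_m A' | ε

A → d becomes A → d A'
A → A ) becomes A' → ) A'
A → A ) y becomes A' → ) y A'
Add A' → ε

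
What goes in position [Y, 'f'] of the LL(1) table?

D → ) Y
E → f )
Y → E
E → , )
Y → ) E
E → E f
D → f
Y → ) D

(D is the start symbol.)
Y → E

To find M[Y, 'f'], we find productions for Y where 'f' is in the predict set (PREDICT(N → α) = (FIRST(α) \ {ε}) ∪ (FOLLOW(N) if α ⇒* ε)).

Relevant sets:
  FIRST(E) = { ',', 'f' }

Y → E: PREDICT = { ',', 'f' }
  'f' is in predict set, so this production goes in M[Y, 'f']
Y → ) E: PREDICT = { ')' }
Y → ) D: PREDICT = { ')' }

M[Y, 'f'] = Y → E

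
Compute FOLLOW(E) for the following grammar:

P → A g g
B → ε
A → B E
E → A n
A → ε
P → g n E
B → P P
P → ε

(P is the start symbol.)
{ $, 'g', 'n' }

To compute FOLLOW(E), find every occurrence of E on a right-hand side N → α E β: add FIRST(β) \ {ε}, and if β is empty or nullable also add FOLLOW(N). Iterate to a fixed point.

In A → B E: E is at the end, add FOLLOW(A)
In P → g n E: E is at the end, add FOLLOW(P)

The FOLLOW sets referred to above (computed the same way, to a fixed point):
  FOLLOW(A) = { 'g', 'n' }
  FOLLOW(P) = { $, 'g', 'n' }

Taking the union: FOLLOW(E) = { $, 'g', 'n' }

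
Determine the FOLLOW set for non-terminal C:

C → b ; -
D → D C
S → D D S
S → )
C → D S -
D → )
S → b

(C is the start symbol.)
{ $, ')', 'b' }

To compute FOLLOW(C), find every occurrence of C on a right-hand side N → α C β: add FIRST(β) \ {ε}, and if β is empty or nullable also add FOLLOW(N). Iterate to a fixed point.

C is the start symbol, so $ ∈ FOLLOW(C).
In D → D C: C is at the end, add FOLLOW(D)

The FOLLOW sets referred to above (computed the same way, to a fixed point):
  FOLLOW(D) = { ')', 'b' }

Taking the union: FOLLOW(C) = { $, ')', 'b' }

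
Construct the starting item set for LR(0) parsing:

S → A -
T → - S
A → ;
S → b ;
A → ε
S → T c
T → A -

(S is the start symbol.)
{ [A → . ;], [A → .], [S → . A -], [S → . T c], [S → . b ;], [S' → . S], [T → . - S], [T → . A -] }

First, augment the grammar with S' → S
I₀ = CLOSURE({ [S' → . S] }):
  [S' → . S] has the dot before S: add [S → . A -], [S → . b ;], [S → . T c]
  [S → . A -] has the dot before A: add [A → . ;], [A → .]
  [S → . T c] has the dot before T: add [T → . - S], [T → . A -]
No further items can be added.

I₀ = { [A → . ;], [A → .], [S → . A -], [S → . T c], [S → . b ;], [S' → . S], [T → . - S], [T → . A -] }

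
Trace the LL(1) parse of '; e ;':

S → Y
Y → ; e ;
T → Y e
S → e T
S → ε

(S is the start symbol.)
LL(1) parsing maintains a stack (initially the start symbol over $) and the input. At each step: if the stack top is a terminal, match it against the current input token; if it is a non-terminal N, replace it with the RHS of M[N, lookahead] (the unique production whose predict set contains the lookahead).

Stack is shown with the top on the left.

Stack    Input    Action
------------------------
S $      ; e ; $  output S → Y
Y $      ; e ; $  output Y → ; e ;
; e ; $  ; e ; $  match ';'
e ; $    e ; $    match 'e'
; $      ; $      match ';'
$        $        accept

The string is accepted.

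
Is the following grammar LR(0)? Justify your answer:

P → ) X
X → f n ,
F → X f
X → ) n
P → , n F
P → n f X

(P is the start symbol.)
A grammar is LR(0) if no state in the canonical LR(0) collection has:
  - both a shift item (dot before a terminal) and a complete item (shift-reduce conflict), or
  - two or more complete items (reduce-reduce conflict; the accept item [P' → P .] counts as a complete item here).

Augment with P' → P and build the canonical LR(0) collection (I0 = CLOSURE({[P' → . P]}), then GOTO on every symbol after a dot until no new states appear). It has 17 states:
  I0: { [P → . ) X], [P → . , n F], [P → . n f X], [P' → . P] }  — shift
  I1: { [P → ) . X], [X → . ) n], [X → . f n ,] }  — shift
  I2: { [P → , . n F] }  — shift
  I3: { [P' → P .] }  — accept
  I4: { [P → n . f X] }  — shift
  I5: { [P → n f . X], [X → . ) n], [X → . f n ,] }  — shift
  I6: { [X → ) . n] }  — shift
  I7: { [P → n f X .] }  — reduce
  I8: { [X → f . n ,] }  — shift
  I9: { [X → f n . ,] }  — shift
  I10: { [X → f n , .] }  — reduce
  I11: { [X → ) n .] }  — reduce
  I12: { [F → . X f], [P → , n . F], [X → . ) n], [X → . f n ,] }  — shift
  I13: { [P → , n F .] }  — reduce
  I14: { [F → X . f] }  — shift
  I15: { [F → X f .] }  — reduce
  I16: { [P → ) X .] }  — reduce

Every state is either a pure shift/goto state or contains exactly one complete item and nothing to shift — no conflicts. The grammar is LR(0).

Answer: Yes, the grammar is LR(0)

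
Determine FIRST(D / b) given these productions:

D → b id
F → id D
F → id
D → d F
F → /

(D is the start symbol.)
{ 'b', 'd' }

FIRST sets of the non-terminals involved (from the grammar, by fixed-point iteration):
  FIRST(D) = { 'b', 'd' }

To compute FIRST(D / b), process the symbols left to right:
Symbol D is a non-terminal. Add FIRST(D) \ {ε} = { 'b', 'd' }
D is not nullable (ε ∉ FIRST(D)), so stop here.
FIRST(D / b) = { 'b', 'd' }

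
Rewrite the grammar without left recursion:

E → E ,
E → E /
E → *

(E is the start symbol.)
E is directly left-recursive. The standard transformation for
  A → A α₁ | ... | A α_m | β₁ | ... | β_n
is
  A  → β₁ A' | ... | β_n A'
  A' → α₁ A' | ... | α_m A' | ε

E → * becomes E → * E'
E → E , becomes E' → , E'
E → E / becomes E' → / E'
Add E' → ε

Resulting grammar:
E → * E'
E' → , E'
E' → / E'
E' → ε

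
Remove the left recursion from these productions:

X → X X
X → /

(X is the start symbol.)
X is directly left-recursive. The standard transformation for
  A → A α₁ | ... | A α_m | β₁ | ... | β_n
is
  A  → β₁ A' | ... | β_n A'
  A' → α₁ A' | ... | α_m A' | ε

X → / becomes X → / X'
X → X X becomes X' → X X'
Add X' → ε

Resulting grammar:
X → / X'
X' → X X'
X' → ε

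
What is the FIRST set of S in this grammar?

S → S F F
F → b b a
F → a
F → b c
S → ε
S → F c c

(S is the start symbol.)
{ 'a', 'b', ε }

To compute FIRST(S), examine every production with S on the left-hand side, reading each right-hand side left to right until a non-nullable symbol is reached.

FIRST sets of the other non-terminals involved (by the same procedure, iterated to a fixed point):
  FIRST(F) = { 'a', 'b' }

From S → S F F:
  - S is the symbol being defined: contributes nothing new
    S is nullable, so continue to the next symbol
  - F is a non-terminal: add FIRST(F) \ {ε} = { 'a', 'b' }
    F is not nullable, so stop
From S → ε:
  - ε-production, so ε ∈ FIRST(S)
From S → F c c:
  - F is a non-terminal: add FIRST(F) \ {ε} = { 'a', 'b' }
    F is not nullable, so stop

Collecting: FIRST(S) = { 'a', 'b', ε }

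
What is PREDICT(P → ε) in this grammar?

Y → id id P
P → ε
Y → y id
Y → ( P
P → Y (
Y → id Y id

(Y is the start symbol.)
{ $, '(', 'id' }

PREDICT(P → ε) = (FIRST(RHS) \ {ε}) ∪ (FOLLOW(P) if ε ∈ FIRST(RHS), i.e. RHS ⇒* ε)
The right-hand side is ε (FIRST(ε) = { ε }), so the predict set is FOLLOW(P) = { $, '(', 'id' }
PREDICT(P → ε) = { $, '(', 'id' }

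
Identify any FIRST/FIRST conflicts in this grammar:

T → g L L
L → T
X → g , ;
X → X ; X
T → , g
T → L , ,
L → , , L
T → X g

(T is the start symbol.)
Yes. T → g L L / T → L ',' ',' on { 'g' }; T → g L L / T → X g on { 'g' }; T → ',' g / T → L ',' ',' on { ',' }; T → L ',' ',' / T → X g on { 'g' }; L → T / L → ',' ',' L on { ',' }; X → g ',' ';' / X → X ';' X on { 'g' }

A FIRST/FIRST conflict occurs when two productions N → α and N → β for the same non-terminal have FIRST(α) ∩ FIRST(β) ≠ ∅ (with ε ∈ FIRST of a nullable right-hand side, so two nullable alternatives also conflict).

FIRST sets of the non-terminals at (or reachable through a nullable prefix from) the front of some alternative:
  FIRST(L) = { ',', 'g' }
  FIRST(X) = { 'g' }
  FIRST(T) = { ',', 'g' }

Productions for T:
  T → g L L: FIRST = { 'g' }
  T → , g: FIRST = { ',' }
  T → L , ,: FIRST = { ',', 'g' }
  T → X g: FIRST = { 'g' }
Productions for L:
  L → T: FIRST = { ',', 'g' }
  L → , , L: FIRST = { ',' }
Productions for X:
  X → g , ;: FIRST = { 'g' }
  X → X ; X: FIRST = { 'g' }

Conflict for T: T → g L L and T → L , ,
  Overlap: { 'g' }
Conflict for T: T → g L L and T → X g
  Overlap: { 'g' }
Conflict for T: T → , g and T → L , ,
  Overlap: { ',' }
Conflict for T: T → L , , and T → X g
  Overlap: { 'g' }
Conflict for L: L → T and L → , , L
  Overlap: { ',' }
Conflict for X: X → g , ; and X → X ; X
  Overlap: { 'g' }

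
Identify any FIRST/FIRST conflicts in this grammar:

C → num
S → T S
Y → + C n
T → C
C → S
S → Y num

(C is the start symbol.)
FIRST sets of the non-terminals at (or reachable through a nullable prefix from) the front of some alternative:
  FIRST(S) = { '+', 'num' }
  FIRST(T) = { '+', 'num' }
  FIRST(Y) = { '+' }

Productions for C:
  C → num: FIRST = { 'num' }
  C → S: FIRST = { '+', 'num' }
Productions for S:
  S → T S: FIRST = { '+', 'num' }
  S → Y num: FIRST = { '+' }
Y, T have only one production, so no FIRST/FIRST conflict is possible there.

Conflict for C: C → num and C → S
  Overlap: { 'num' }
Conflict for S: S → T S and S → Y num
  Overlap: { '+' }

Answer: Yes. C → num / C → S on { 'num' }; S → T S / S → Y num on { '+' }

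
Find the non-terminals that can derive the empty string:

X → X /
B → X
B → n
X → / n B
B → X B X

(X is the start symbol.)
None

A non-terminal is nullable if it can derive ε (the empty string): either it has an ε-production, or it has a production whose right-hand side consists entirely of nullable non-terminals.

There are no ε-productions, so no non-terminal can derive ε.
No non-terminals are nullable.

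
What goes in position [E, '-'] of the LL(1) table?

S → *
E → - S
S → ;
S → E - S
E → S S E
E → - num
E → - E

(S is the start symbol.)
E → - S, E → S S E, E → - num, E → - E

To find M[E, '-'], we find productions for E where '-' is in the predict set (PREDICT(N → α) = (FIRST(α) \ {ε}) ∪ (FOLLOW(N) if α ⇒* ε)).

Relevant sets:
  FIRST(S) = { '*', '-', ';' }

E → - S: PREDICT = { '-' }
  '-' is in predict set, so this production goes in M[E, '-']
E → S S E: PREDICT = { '*', '-', ';' }
  '-' is in predict set, so this production goes in M[E, '-']
E → - num: PREDICT = { '-' }
  '-' is in predict set, so this production goes in M[E, '-']
E → - E: PREDICT = { '-' }
  '-' is in predict set, so this production goes in M[E, '-']

M[E, '-'] = E → - S, E → S S E, E → - num, E → - E  (a multiply-defined cell — the grammar is not LL(1))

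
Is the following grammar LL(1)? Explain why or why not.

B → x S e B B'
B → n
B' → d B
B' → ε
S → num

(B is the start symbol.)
Relevant sets:
  FOLLOW(B') = { $, 'd' }

For B:
  PREDICT(B → x S e B B') = { 'x' }
  PREDICT(B → n) = { 'n' }
For B':
  PREDICT(B' → d B) = { 'd' }
  PREDICT(B' → ε) = { $, 'd' }
S has a single production, so nothing to check there.

Conflict found: Predict set conflict for B': { 'd' }
The grammar is NOT LL(1).

Answer: No. Predict set conflict for B': { 'd' }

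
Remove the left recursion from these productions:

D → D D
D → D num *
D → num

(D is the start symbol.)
D is directly left-recursive. The standard transformation for
  A → A α₁ | ... | A α_m | β₁ | ... | β_n
is
  A  → β₁ A' | ... | β_n A'
  A' → α₁ A' | ... | α_m A' | ε

D → num becomes D → num D'
D → D D becomes D' → D D'
D → D num * becomes D' → num * D'
Add D' → ε

Resulting grammar:
D → num D'
D' → D D'
D' → num * D'
D' → ε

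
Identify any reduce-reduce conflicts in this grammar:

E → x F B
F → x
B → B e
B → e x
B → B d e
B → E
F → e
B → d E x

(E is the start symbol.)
A reduce-reduce conflict occurs when an LR(0) state has two complete items [A → α .] and [B → β .] — both call for a reduction, and with no lookahead the parser cannot choose between them.

Augment with E' → E and build the canonical LR(0) collection (I0 = CLOSURE({[E' → . E]}), then GOTO on every symbol after a dot until no new states appear). It has 16 states:
  I0: { [E → . x F B], [E' → . E] }  — shift
  I1: { [E' → E .] }  — accept
  I2: { [E → x . F B], [F → . e], [F → . x] }  — shift
  I3: { [B → . B d e], [B → . B e], [B → . E], [B → . d E x], [B → . e x], [E → . x F B], [E → x F . B] }  — shift
  I4: { [F → e .] }  — reduce
  I5: { [F → x .] }  — reduce
  I6: { [B → B . d e], [B → B . e], [E → x F B .] }  — shift, reduce
  I7: { [B → E .] }  — reduce
  I8: { [B → d . E x], [E → . x F B] }  — shift
  I9: { [B → e . x] }  — shift
  I10: { [B → e x .] }  — reduce
  I11: { [B → d E . x] }  — shift
  I12: { [B → d E x .] }  — reduce
  I13: { [B → B d . e] }  — shift
  I14: { [B → B e .] }  — reduce
  I15: { [B → B d e .] }  — reduce

No state contains more than one complete item.

Answer: No reduce-reduce conflicts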